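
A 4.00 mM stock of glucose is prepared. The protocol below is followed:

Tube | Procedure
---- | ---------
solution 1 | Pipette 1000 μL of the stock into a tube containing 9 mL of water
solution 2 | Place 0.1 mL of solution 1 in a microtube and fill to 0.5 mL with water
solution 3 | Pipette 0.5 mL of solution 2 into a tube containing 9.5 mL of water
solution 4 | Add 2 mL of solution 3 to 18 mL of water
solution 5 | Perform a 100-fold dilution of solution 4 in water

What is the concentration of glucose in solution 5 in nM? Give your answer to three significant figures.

Step 1: 1000 μL + 9 mL = 10000 μL total → factor 10000/1000 = 10
Step 2: 0.1 mL brought to 0.5 mL → factor 0.5/0.1 = 5
Step 3: 0.5 mL + 9.5 mL = 10 mL total → factor 10/0.5 = 20
Step 4: 2 mL + 18 mL = 20 mL total → factor 20/2 = 10
Step 5: 100-fold → factor 100
Overall dilution factor = 10 × 5 × 20 × 10 × 100 = 1 × 10^6
Final = 4.00 mM / 1 × 10^6 = 4.000 × 10^-6 mM = 4.00 nM

4.00 nM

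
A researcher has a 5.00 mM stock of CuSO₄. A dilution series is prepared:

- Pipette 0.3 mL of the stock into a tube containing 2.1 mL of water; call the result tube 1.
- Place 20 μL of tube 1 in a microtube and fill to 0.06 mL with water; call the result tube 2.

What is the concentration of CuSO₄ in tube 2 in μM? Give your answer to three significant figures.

208 μM

Step 1: 0.3 mL + 2.1 mL = 2.4 mL total → factor 2.4/0.3 = 8
Step 2: 20 μL brought to 0.06 mL → factor 60/20 = 3
Overall dilution factor = 8 × 3 = 24
Final = 5.00 mM / 24 = 0.2083 mM = 208 μM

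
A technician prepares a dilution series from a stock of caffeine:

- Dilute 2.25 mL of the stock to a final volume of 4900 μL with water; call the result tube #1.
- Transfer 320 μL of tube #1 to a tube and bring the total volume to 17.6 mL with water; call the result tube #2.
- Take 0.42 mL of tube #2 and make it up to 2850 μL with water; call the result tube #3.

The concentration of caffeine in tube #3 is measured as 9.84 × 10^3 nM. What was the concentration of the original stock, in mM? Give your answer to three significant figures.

Step 1: 2.25 mL brought to 4900 μL → factor 4.9/2.25 = 2.1778
Step 2: 320 μL brought to 17.6 mL → factor 17600/320 = 55
Step 3: 0.42 mL brought to 2850 μL → factor 2.85/0.42 = 6.7857
Overall dilution factor = 2.1778 × 55 × 6.7857 = 812.78
Stock = 9.84 × 10^3 nM × 812.78 = 7.998 × 10^6 nM = 8.00 mM

8.00 mM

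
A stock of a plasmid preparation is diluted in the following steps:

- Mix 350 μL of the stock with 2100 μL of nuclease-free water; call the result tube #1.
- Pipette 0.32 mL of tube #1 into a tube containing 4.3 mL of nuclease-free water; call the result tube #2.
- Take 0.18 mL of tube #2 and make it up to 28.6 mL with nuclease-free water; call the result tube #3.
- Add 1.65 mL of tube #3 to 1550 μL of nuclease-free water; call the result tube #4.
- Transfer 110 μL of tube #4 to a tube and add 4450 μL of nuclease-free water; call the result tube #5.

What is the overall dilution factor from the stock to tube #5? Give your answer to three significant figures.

Step 1: 350 μL + 2100 μL = 2450 μL total → factor 2450/350 = 7
Step 2: 0.32 mL + 4.3 mL = 4.62 mL total → factor 4.62/0.32 = 14.438
Step 3: 0.18 mL brought to 28.6 mL → factor 28.6/0.18 = 158.89
Step 4: 1.65 mL + 1550 μL = 3.2 mL total → factor 3.2/1.65 = 1.9394
Step 5: 110 μL + 4450 μL = 4560 μL total → factor 4560/110 = 41.455
Overall dilution factor = 7 × 14.438 × 158.89 × 1.9394 × 41.455 = 1.291 × 10^6

1.29 × 10^6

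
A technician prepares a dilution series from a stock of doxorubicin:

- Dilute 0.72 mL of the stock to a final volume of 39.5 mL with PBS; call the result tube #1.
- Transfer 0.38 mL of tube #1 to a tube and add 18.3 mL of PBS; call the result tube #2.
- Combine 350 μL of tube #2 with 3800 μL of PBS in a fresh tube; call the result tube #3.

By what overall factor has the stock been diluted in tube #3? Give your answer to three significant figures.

3.20 × 10^4

Step 1: 0.72 mL brought to 39.5 mL → factor 39.5/0.72 = 54.861
Step 2: 0.38 mL + 18.3 mL = 18.68 mL total → factor 18.68/0.38 = 49.158
Step 3: 350 μL + 3800 μL = 4150 μL total → factor 4150/350 = 11.857
Overall dilution factor = 54.861 × 49.158 × 11.857 = 31977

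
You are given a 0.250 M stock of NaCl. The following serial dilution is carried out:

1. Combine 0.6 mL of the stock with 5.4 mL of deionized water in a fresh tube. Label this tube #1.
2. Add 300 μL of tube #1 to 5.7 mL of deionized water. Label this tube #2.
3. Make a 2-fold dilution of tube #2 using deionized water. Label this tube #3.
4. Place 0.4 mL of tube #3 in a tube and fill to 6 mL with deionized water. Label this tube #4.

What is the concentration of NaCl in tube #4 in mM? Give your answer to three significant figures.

0.0417 mM

Step 1: 0.6 mL + 5.4 mL = 6 mL total → factor 6/0.6 = 10
Step 2: 300 μL + 5.7 mL = 6000 μL total → factor 6000/300 = 20
Step 3: 2-fold → factor 2
Step 4: 0.4 mL brought to 6 mL → factor 6/0.4 = 15
Overall dilution factor = 10 × 20 × 2 × 15 = 6000
Final = 0.250 M / 6000 = 4.167 × 10^-5 M = 0.0417 mM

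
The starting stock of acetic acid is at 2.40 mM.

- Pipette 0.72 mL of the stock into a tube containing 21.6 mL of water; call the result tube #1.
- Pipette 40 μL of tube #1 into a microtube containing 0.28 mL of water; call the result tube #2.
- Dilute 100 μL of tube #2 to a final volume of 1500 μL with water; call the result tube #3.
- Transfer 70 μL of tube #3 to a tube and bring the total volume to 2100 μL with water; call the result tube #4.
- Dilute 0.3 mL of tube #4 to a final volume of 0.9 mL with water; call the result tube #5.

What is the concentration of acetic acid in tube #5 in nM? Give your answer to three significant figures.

Step 1: 0.72 mL + 21.6 mL = 22.32 mL total → factor 22.32/0.72 = 31
Step 2: 40 μL + 0.28 mL = 320 μL total → factor 320/40 = 8
Step 3: 100 μL brought to 1500 μL → factor 1500/100 = 15
Step 4: 70 μL brought to 2100 μL → factor 2100/70 = 30
Step 5: 0.3 mL brought to 0.9 mL → factor 0.9/0.3 = 3
Overall dilution factor = 31 × 8 × 15 × 30 × 3 = 3.348 × 10^5
Final = 2.40 mM / 3.348 × 10^5 = 7.168 × 10^-6 mM = 7.17 nM

7.17 nM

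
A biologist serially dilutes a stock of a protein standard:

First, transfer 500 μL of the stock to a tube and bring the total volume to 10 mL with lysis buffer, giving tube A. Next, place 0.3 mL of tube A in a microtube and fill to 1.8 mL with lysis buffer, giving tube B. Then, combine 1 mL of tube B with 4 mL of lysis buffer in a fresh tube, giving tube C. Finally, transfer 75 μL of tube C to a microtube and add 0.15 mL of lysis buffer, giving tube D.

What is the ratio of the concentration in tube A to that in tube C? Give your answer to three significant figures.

Step 1: 500 μL brought to 10 mL → factor 10000/500 = 20
Step 2: 0.3 mL brought to 1.8 mL → factor 1.8/0.3 = 6
Step 3: 1 mL + 4 mL = 5 mL total → factor 5/1 = 5
Dilution factor to tube A = 20; to tube C = 600
[tube A]/[tube C] = (factor to tube C)/(factor to tube A) = 600/20 = 30.0

30.0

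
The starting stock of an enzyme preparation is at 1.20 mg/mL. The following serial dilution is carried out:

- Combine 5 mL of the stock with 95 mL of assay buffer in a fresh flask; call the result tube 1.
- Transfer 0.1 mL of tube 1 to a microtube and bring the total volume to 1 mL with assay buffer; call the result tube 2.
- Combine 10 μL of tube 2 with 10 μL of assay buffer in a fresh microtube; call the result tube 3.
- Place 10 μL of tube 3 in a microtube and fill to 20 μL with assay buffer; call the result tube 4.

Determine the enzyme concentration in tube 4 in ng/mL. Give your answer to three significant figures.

1.50 × 10^3 ng/mL

Step 1: 5 mL + 95 mL = 100 mL total → factor 100/5 = 20
Step 2: 0.1 mL brought to 1 mL → factor 1/0.1 = 10
Step 3: 10 μL + 10 μL = 20 μL total → factor 20/10 = 2
Step 4: 10 μL brought to 20 μL → factor 20/10 = 2
Overall dilution factor = 20 × 10 × 2 × 2 = 800
Final = 1.20 mg/mL / 800 = 0.001500 mg/mL = 1.50 × 10^3 ng/mL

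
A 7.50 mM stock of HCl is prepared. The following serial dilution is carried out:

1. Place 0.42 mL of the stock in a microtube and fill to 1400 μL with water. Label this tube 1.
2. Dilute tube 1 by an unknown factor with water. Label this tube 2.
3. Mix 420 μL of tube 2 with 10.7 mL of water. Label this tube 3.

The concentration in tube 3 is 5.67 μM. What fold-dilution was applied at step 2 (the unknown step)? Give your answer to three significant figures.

Step 1: 0.42 mL brought to 1400 μL → factor 1.4/0.42 = 3.3333
Step 2: unknown factor x
Step 3: 420 μL + 10.7 mL = 11120 μL total → factor 11120/420 = 26.476
Product of known-step factors = 88.254
Overall factor = 7.50 mM / (5.67 μM) = 1322.8
x = 1322.8 / 88.254 = 15.0

15.0-fold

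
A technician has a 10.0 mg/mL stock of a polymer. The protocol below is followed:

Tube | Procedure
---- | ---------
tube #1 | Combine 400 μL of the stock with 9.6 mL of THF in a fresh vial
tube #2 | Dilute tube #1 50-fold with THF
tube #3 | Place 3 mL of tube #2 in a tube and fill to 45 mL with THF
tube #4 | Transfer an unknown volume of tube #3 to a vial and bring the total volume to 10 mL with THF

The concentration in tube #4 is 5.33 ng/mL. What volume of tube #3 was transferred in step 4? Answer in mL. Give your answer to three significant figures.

Step 1: 400 μL + 9.6 mL = 10000 μL total → factor 10000/400 = 25
Step 2: 50-fold → factor 50
Step 3: 3 mL brought to 45 mL → factor 45/3 = 15
Step 4: v brought to 10 mL → factor = 10 mL/v
Product of known-step factors = 18750
Overall factor = 10.0 mg/mL / (5.33 ng/mL) = 1.8762 × 10^6
Step-4 factor = 1.8762 × 10^6 / 18750 = 100.06
v = 10 mL / 100.06 = 0.0999 mL

0.0999 mL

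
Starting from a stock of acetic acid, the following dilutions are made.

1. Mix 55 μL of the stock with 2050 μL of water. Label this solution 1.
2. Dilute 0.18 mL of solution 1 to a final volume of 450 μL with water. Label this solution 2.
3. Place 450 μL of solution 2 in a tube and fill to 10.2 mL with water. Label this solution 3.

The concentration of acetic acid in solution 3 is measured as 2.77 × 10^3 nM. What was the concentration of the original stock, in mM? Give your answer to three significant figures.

Step 1: 55 μL + 2050 μL = 2105 μL total → factor 2105/55 = 38.273
Step 2: 0.18 mL brought to 450 μL → factor 0.45/0.18 = 2.5
Step 3: 450 μL brought to 10.2 mL → factor 10200/450 = 22.667
Overall dilution factor = 38.273 × 2.5 × 22.667 = 2168.8
Stock = 2.77 × 10^3 nM × 2168.8 = 6.008 × 10^6 nM = 6.01 mM

6.01 mM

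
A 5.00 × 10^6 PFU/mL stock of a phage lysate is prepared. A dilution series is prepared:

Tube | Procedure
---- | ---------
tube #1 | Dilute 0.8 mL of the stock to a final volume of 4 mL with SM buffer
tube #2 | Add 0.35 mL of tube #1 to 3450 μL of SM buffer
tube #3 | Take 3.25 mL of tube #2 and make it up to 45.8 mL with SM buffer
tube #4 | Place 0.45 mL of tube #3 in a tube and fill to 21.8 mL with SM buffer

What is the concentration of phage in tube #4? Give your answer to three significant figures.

135 PFU/mL

Step 1: 0.8 mL brought to 4 mL → factor 4/0.8 = 5
Step 2: 0.35 mL + 3450 μL = 3.8 mL total → factor 3.8/0.35 = 10.857
Step 3: 3.25 mL brought to 45.8 mL → factor 45.8/3.25 = 14.092
Step 4: 0.45 mL brought to 21.8 mL → factor 21.8/0.45 = 48.444
Overall dilution factor = 5 × 10.857 × 14.092 × 48.444 = 37061
Final = 5.00 × 10^6 PFU/mL / 37061 = 135 PFU/mL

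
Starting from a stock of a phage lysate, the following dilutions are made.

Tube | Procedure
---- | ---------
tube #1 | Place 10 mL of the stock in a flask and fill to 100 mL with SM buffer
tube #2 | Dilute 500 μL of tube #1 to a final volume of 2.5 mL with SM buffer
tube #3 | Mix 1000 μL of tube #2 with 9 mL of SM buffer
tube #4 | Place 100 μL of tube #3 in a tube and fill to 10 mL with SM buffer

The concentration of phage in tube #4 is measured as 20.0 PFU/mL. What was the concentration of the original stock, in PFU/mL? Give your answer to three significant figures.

Step 1: 10 mL brought to 100 mL → factor 100/10 = 10
Step 2: 500 μL brought to 2.5 mL → factor 2500/500 = 5
Step 3: 1000 μL + 9 mL = 10000 μL total → factor 10000/1000 = 10
Step 4: 100 μL brought to 10 mL → factor 10000/100 = 100
Overall dilution factor = 10 × 5 × 10 × 100 = 50000
Stock = 20.0 PFU/mL × 50000 = 1.00 × 10^6 PFU/mL

1.00 × 10^6 PFU/mL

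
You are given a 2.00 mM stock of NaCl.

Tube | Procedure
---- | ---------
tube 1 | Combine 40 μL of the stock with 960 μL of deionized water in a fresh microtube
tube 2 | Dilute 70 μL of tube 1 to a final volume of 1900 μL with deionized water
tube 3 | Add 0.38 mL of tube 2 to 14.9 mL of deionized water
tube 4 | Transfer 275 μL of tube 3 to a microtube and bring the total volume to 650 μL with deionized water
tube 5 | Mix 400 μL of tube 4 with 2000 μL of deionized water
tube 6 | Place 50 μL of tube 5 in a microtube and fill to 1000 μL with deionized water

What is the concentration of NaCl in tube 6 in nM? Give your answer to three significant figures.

Step 1: 40 μL + 960 μL = 1000 μL total → factor 1000/40 = 25
Step 2: 70 μL brought to 1900 μL → factor 1900/70 = 27.143
Step 3: 0.38 mL + 14.9 mL = 15.28 mL total → factor 15.28/0.38 = 40.211
Step 4: 275 μL brought to 650 μL → factor 650/275 = 2.3636
Step 5: 400 μL + 2000 μL = 2400 μL total → factor 2400/400 = 6
Step 6: 50 μL brought to 1000 μL → factor 1000/50 = 20
Overall dilution factor = 25 × 27.143 × 40.211 × 2.3636 × 6 × 20 = 7.7392 × 10^6
Final = 2.00 mM / 7.7392 × 10^6 = 2.584 × 10^-7 mM = 0.258 nM

0.258 nM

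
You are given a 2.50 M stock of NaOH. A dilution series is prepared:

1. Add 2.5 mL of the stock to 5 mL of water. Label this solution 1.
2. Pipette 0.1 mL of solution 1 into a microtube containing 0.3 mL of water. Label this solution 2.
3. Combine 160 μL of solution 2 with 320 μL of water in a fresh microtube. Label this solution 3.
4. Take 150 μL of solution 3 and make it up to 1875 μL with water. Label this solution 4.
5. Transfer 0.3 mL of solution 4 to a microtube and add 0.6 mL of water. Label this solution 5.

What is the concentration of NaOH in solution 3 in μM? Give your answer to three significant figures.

6.94 × 10^4 μM

Step 1: 2.5 mL + 5 mL = 7.5 mL total → factor 7.5/2.5 = 3
Step 2: 0.1 mL + 0.3 mL = 0.4 mL total → factor 0.4/0.1 = 4
Step 3: 160 μL + 320 μL = 480 μL total → factor 480/160 = 3
Dilution factor through solution 3 = 3 × 4 × 3 = 36
[solution 3] = 2.50 M / 36 = 0.06944 M = 6.94 × 10^4 μM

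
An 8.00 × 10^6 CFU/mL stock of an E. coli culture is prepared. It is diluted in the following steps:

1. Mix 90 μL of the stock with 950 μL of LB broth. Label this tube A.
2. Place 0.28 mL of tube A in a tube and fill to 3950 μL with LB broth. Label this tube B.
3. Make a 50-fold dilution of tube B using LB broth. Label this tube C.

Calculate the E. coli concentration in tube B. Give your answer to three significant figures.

Step 1: 90 μL + 950 μL = 1040 μL total → factor 1040/90 = 11.556
Step 2: 0.28 mL brought to 3950 μL → factor 3.95/0.28 = 14.107
Dilution factor through tube B = 11.556 × 14.107 = 163.02
[tube B] = 8.00 × 10^6 CFU/mL / 163.02 = 4.91 × 10^4 CFU/mL

4.91 × 10^4 CFU/mL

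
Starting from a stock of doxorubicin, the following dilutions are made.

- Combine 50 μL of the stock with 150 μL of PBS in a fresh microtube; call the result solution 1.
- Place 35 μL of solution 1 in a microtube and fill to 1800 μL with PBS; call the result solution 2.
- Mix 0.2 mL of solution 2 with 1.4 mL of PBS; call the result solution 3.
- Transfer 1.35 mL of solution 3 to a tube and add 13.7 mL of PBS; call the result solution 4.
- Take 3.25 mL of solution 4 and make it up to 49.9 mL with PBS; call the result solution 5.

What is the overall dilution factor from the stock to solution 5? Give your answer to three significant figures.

2.82 × 10^5

Step 1: 50 μL + 150 μL = 200 μL total → factor 200/50 = 4
Step 2: 35 μL brought to 1800 μL → factor 1800/35 = 51.429
Step 3: 0.2 mL + 1.4 mL = 1.6 mL total → factor 1.6/0.2 = 8
Step 4: 1.35 mL + 13.7 mL = 15.05 mL total → factor 15.05/1.35 = 11.148
Step 5: 3.25 mL brought to 49.9 mL → factor 49.9/3.25 = 15.354
Overall dilution factor = 4 × 51.429 × 8 × 11.148 × 15.354 = 2.8169 × 10^5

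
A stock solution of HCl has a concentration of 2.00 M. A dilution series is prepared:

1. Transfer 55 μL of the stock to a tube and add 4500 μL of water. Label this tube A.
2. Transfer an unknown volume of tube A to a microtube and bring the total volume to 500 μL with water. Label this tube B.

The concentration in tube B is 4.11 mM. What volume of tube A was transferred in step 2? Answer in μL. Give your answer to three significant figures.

Step 1: 55 μL + 4500 μL = 4555 μL total → factor 4555/55 = 82.818
Step 2: v brought to 500 μL → factor = 500 μL/v
Product of known-step factors = 82.818
Overall factor = 2.00 M / (4.11 mM) = 486.62
Step-2 factor = 486.62 / 82.818 = 5.8757
v = 500 μL / 5.8757 = 85.1 μL

85.1 μL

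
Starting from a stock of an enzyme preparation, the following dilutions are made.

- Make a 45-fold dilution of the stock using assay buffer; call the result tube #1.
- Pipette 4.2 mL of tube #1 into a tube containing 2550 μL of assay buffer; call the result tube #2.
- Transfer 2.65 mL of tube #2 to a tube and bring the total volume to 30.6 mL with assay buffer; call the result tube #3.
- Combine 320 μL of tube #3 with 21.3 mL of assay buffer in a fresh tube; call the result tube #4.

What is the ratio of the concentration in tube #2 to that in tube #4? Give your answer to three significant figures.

Step 1: 45-fold → factor 45
Step 2: 4.2 mL + 2550 μL = 6.75 mL total → factor 6.75/4.2 = 1.6071
Step 3: 2.65 mL brought to 30.6 mL → factor 30.6/2.65 = 11.547
Step 4: 320 μL + 21.3 mL = 21620 μL total → factor 21620/320 = 67.562
Dilution factor to tube #2 = 72.321; to tube #4 = 56422
[tube #2]/[tube #4] = (factor to tube #4)/(factor to tube #2) = 56422/72.321 = 780

780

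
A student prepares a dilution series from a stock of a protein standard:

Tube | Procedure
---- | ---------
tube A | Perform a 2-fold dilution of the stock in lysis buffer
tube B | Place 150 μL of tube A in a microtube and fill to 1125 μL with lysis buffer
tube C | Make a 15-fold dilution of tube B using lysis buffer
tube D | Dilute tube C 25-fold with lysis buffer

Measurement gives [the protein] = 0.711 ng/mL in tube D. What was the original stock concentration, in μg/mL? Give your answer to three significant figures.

Step 1: 2-fold → factor 2
Step 2: 150 μL brought to 1125 μL → factor 1125/150 = 7.5
Step 3: 15-fold → factor 15
Step 4: 25-fold → factor 25
Overall dilution factor = 2 × 7.5 × 15 × 25 = 5625
Stock = 0.711 ng/mL × 5625 = 3999 ng/mL = 4.00 μg/mL

4.00 μg/mL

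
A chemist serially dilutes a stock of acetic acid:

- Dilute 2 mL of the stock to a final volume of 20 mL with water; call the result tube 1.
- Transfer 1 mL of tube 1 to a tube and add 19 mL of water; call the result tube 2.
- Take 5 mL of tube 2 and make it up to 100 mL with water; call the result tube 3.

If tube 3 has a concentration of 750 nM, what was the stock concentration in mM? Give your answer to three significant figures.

3.00 mM

Step 1: 2 mL brought to 20 mL → factor 20/2 = 10
Step 2: 1 mL + 19 mL = 20 mL total → factor 20/1 = 20
Step 3: 5 mL brought to 100 mL → factor 100/5 = 20
Overall dilution factor = 10 × 20 × 20 = 4000
Stock = 750 nM × 4000 = 3.000 × 10^6 nM = 3.00 mM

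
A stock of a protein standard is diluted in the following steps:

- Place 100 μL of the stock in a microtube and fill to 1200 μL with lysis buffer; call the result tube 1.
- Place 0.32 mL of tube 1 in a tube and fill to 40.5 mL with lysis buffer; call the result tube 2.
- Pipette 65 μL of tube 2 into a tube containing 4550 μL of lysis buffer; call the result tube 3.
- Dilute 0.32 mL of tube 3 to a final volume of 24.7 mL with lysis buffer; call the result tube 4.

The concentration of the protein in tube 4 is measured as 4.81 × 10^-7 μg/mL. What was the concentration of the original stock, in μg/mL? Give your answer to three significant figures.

Step 1: 100 μL brought to 1200 μL → factor 1200/100 = 12
Step 2: 0.32 mL brought to 40.5 mL → factor 40.5/0.32 = 126.56
Step 3: 65 μL + 4550 μL = 4615 μL total → factor 4615/65 = 71
Step 4: 0.32 mL brought to 24.7 mL → factor 24.7/0.32 = 77.188
Overall dilution factor = 12 × 126.56 × 71 × 77.188 = 8.3232 × 10^6
Stock = 4.81 × 10^-7 μg/mL × 8.3232 × 10^6 = 4.00 μg/mL

4.00 μg/mL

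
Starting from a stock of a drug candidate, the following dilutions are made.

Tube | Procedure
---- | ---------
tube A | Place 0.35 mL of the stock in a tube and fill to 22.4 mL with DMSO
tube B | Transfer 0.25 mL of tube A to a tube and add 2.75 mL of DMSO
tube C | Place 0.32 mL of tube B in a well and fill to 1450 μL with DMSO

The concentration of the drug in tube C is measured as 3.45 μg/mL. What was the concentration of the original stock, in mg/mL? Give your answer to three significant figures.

12.0 mg/mL

Step 1: 0.35 mL brought to 22.4 mL → factor 22.4/0.35 = 64
Step 2: 0.25 mL + 2.75 mL = 3 mL total → factor 3/0.25 = 12
Step 3: 0.32 mL brought to 1450 μL → factor 1.45/0.32 = 4.5312
Overall dilution factor = 64 × 12 × 4.5312 = 3480
Stock = 3.45 μg/mL × 3480 = 1.201 × 10^4 μg/mL = 12.0 mg/mL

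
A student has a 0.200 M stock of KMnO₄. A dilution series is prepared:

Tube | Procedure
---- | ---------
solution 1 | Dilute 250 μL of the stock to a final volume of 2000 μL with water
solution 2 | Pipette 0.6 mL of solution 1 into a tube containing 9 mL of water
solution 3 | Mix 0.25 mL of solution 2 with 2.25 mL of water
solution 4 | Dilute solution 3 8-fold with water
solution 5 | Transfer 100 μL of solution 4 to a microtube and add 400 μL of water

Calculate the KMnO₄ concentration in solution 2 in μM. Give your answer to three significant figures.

Step 1: 250 μL brought to 2000 μL → factor 2000/250 = 8
Step 2: 0.6 mL + 9 mL = 9.6 mL total → factor 9.6/0.6 = 16
Dilution factor through solution 2 = 8 × 16 = 128
[solution 2] = 0.200 M / 128 = 0.001563 M = 1.56 × 10^3 μM

1.56 × 10^3 μM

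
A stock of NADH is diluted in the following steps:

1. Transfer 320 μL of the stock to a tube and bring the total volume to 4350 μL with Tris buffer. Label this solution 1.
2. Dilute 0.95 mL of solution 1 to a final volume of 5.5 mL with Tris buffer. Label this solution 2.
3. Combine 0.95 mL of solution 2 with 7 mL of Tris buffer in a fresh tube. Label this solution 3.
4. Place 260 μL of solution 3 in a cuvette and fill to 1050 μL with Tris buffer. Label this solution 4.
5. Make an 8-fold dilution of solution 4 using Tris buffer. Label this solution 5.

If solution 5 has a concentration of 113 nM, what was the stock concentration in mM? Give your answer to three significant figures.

Step 1: 320 μL brought to 4350 μL → factor 4350/320 = 13.594
Step 2: 0.95 mL brought to 5.5 mL → factor 5.5/0.95 = 5.7895
Step 3: 0.95 mL + 7 mL = 7.95 mL total → factor 7.95/0.95 = 8.3684
Step 4: 260 μL brought to 1050 μL → factor 1050/260 = 4.0385
Step 5: 8-fold → factor 8
Overall dilution factor = 13.594 × 5.7895 × 8.3684 × 4.0385 × 8 = 21278
Stock = 113 nM × 21278 = 2.404 × 10^6 nM = 2.40 mM

2.40 mM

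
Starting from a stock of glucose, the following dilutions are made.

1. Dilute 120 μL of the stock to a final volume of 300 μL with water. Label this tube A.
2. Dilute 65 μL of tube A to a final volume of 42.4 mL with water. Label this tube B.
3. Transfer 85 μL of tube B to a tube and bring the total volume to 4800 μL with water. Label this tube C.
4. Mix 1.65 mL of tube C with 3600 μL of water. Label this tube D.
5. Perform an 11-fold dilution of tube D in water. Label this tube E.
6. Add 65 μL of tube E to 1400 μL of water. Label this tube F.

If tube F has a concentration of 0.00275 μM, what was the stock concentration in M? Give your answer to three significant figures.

0.200 M

Step 1: 120 μL brought to 300 μL → factor 300/120 = 2.5
Step 2: 65 μL brought to 42.4 mL → factor 42400/65 = 652.31
Step 3: 85 μL brought to 4800 μL → factor 4800/85 = 56.471
Step 4: 1.65 mL + 3600 μL = 5.25 mL total → factor 5.25/1.65 = 3.1818
Step 5: 11-fold → factor 11
Step 6: 65 μL + 1400 μL = 1465 μL total → factor 1465/65 = 22.538
Overall dilution factor = 2.5 × 652.31 × 56.471 × 3.1818 × 11 × 22.538 = 7.2645 × 10^7
Stock = 0.00275 μM × 7.2645 × 10^7 = 1.998 × 10^5 μM = 0.200 M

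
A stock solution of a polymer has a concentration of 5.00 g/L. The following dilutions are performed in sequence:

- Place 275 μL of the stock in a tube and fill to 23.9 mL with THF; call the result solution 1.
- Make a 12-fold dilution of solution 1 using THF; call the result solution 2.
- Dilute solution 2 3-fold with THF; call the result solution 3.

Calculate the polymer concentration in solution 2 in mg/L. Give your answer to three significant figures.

4.79 mg/L

Step 1: 275 μL brought to 23.9 mL → factor 23900/275 = 86.909
Step 2: 12-fold → factor 12
Dilution factor through solution 2 = 86.909 × 12 = 1042.9
[solution 2] = 5.00 g/L / 1042.9 = 0.004794 g/L = 4.79 mg/L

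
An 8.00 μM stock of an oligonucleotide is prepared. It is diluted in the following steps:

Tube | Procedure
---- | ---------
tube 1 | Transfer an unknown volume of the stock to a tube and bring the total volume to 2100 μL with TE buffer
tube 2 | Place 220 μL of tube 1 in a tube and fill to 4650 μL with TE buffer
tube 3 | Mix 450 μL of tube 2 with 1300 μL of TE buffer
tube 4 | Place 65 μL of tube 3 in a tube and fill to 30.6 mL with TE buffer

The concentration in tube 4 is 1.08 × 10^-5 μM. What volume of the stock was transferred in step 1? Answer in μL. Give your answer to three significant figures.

110 μL

Step 1: v brought to 2100 μL → factor = 2100 μL/v
Step 2: 220 μL brought to 4650 μL → factor 4650/220 = 21.136
Step 3: 450 μL + 1300 μL = 1750 μL total → factor 1750/450 = 3.8889
Step 4: 65 μL brought to 30.6 mL → factor 30600/65 = 470.77
Product of known-step factors = 38696
Overall factor = 8.00 μM / (1.08 × 10^-5 μM) = 7.4074 × 10^5
Step-1 factor = 7.4074 × 10^5 / 38696 = 19.143
v = 2100 μL / 19.143 = 110 μL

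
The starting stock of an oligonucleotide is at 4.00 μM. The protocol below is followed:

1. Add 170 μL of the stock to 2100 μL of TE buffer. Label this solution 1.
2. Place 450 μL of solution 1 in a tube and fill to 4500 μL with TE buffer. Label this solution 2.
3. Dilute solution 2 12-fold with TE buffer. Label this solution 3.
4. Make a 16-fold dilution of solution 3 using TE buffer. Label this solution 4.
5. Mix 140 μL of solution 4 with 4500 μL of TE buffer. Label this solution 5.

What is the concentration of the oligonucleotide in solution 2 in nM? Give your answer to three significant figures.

Step 1: 170 μL + 2100 μL = 2270 μL total → factor 2270/170 = 13.353
Step 2: 450 μL brought to 4500 μL → factor 4500/450 = 10
Dilution factor through solution 2 = 13.353 × 10 = 133.53
[solution 2] = 4.00 μM / 133.53 = 0.02996 μM = 30.0 nM

30.0 nM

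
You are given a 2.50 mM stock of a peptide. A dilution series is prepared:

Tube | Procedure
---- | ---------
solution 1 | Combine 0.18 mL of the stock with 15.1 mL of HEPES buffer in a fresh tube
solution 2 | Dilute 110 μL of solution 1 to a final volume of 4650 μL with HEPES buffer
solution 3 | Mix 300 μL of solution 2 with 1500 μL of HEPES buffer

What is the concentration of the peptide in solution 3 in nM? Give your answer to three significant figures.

116 nM

Step 1: 0.18 mL + 15.1 mL = 15.28 mL total → factor 15.28/0.18 = 84.889
Step 2: 110 μL brought to 4650 μL → factor 4650/110 = 42.273
Step 3: 300 μL + 1500 μL = 1800 μL total → factor 1800/300 = 6
Overall dilution factor = 84.889 × 42.273 × 6 = 21531
Final = 2.50 mM / 21531 = 0.0001161 mM = 116 nM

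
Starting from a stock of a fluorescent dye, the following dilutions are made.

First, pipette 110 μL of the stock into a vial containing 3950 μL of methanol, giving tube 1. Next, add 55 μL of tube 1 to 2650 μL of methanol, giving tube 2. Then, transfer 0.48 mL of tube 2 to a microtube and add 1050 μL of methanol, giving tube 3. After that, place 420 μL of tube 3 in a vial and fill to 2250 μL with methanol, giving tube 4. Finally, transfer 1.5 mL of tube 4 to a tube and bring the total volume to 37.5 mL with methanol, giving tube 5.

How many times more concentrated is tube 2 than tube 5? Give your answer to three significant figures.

427

Step 1: 110 μL + 3950 μL = 4060 μL total → factor 4060/110 = 36.909
Step 2: 55 μL + 2650 μL = 2705 μL total → factor 2705/55 = 49.182
Step 3: 0.48 mL + 1050 μL = 1.53 mL total → factor 1.53/0.48 = 3.1875
Step 4: 420 μL brought to 2250 μL → factor 2250/420 = 5.3571
Step 5: 1.5 mL brought to 37.5 mL → factor 37.5/1.5 = 25
Dilution factor to tube 2 = 1815.3; to tube 5 = 7.7493 × 10^5
[tube 2]/[tube 5] = (factor to tube 5)/(factor to tube 2) = 7.7493 × 10^5/1815.3 = 427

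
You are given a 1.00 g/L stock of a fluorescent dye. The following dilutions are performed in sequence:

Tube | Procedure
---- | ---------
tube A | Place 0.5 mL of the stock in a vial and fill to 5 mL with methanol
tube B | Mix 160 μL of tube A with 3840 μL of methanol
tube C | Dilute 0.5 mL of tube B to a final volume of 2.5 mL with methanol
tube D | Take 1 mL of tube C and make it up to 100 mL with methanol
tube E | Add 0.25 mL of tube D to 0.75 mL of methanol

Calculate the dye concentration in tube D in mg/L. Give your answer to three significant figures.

Step 1: 0.5 mL brought to 5 mL → factor 5/0.5 = 10
Step 2: 160 μL + 3840 μL = 4000 μL total → factor 4000/160 = 25
Step 3: 0.5 mL brought to 2.5 mL → factor 2.5/0.5 = 5
Step 4: 1 mL brought to 100 mL → factor 100/1 = 100
Dilution factor through tube D = 10 × 25 × 5 × 100 = 1.25 × 10^5
[tube D] = 1.00 g/L / 1.25 × 10^5 = 8.000 × 10^-6 g/L = 0.00800 mg/L

0.00800 mg/L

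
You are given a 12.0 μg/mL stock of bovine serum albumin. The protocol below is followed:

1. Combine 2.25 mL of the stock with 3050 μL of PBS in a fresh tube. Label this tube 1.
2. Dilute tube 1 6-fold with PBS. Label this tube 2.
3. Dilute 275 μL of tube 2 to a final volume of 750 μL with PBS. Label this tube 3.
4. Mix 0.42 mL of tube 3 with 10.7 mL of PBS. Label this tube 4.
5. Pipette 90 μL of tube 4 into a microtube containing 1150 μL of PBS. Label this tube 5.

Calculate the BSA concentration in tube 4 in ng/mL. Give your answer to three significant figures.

Step 1: 2.25 mL + 3050 μL = 5.3 mL total → factor 5.3/2.25 = 2.3556
Step 2: 6-fold → factor 6
Step 3: 275 μL brought to 750 μL → factor 750/275 = 2.7273
Step 4: 0.42 mL + 10.7 mL = 11.12 mL total → factor 11.12/0.42 = 26.476
Dilution factor through tube 4 = 2.3556 × 6 × 2.7273 × 26.476 = 1020.5
[tube 4] = 12.0 μg/mL / 1020.5 = 0.01176 μg/mL = 11.8 ng/mL

11.8 ng/mL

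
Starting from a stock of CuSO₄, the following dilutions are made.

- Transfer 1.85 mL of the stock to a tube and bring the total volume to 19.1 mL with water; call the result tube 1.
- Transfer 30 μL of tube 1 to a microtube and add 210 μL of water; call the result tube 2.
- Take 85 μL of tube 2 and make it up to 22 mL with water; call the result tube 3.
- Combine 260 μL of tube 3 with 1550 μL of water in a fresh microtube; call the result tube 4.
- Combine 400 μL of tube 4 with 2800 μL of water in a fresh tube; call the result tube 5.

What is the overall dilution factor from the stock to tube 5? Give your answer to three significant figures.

Step 1: 1.85 mL brought to 19.1 mL → factor 19.1/1.85 = 10.324
Step 2: 30 μL + 210 μL = 240 μL total → factor 240/30 = 8
Step 3: 85 μL brought to 22 mL → factor 22000/85 = 258.82
Step 4: 260 μL + 1550 μL = 1810 μL total → factor 1810/260 = 6.9615
Step 5: 400 μL + 2800 μL = 3200 μL total → factor 3200/400 = 8
Overall dilution factor = 10.324 × 8 × 258.82 × 6.9615 × 8 = 1.1906 × 10^6

1.19 × 10^6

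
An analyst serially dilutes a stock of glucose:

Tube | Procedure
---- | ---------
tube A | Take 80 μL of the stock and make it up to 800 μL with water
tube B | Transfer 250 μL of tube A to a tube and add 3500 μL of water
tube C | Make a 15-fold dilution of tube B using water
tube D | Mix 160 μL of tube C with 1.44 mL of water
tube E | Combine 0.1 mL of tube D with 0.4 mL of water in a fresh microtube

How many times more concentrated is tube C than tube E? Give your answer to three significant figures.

Step 1: 80 μL brought to 800 μL → factor 800/80 = 10
Step 2: 250 μL + 3500 μL = 3750 μL total → factor 3750/250 = 15
Step 3: 15-fold → factor 15
Step 4: 160 μL + 1.44 mL = 1600 μL total → factor 1600/160 = 10
Step 5: 0.1 mL + 0.4 mL = 0.5 mL total → factor 0.5/0.1 = 5
Dilution factor to tube C = 2250; to tube E = 1.125 × 10^5
[tube C]/[tube E] = (factor to tube E)/(factor to tube C) = 1.125 × 10^5/2250 = 50.0

50.0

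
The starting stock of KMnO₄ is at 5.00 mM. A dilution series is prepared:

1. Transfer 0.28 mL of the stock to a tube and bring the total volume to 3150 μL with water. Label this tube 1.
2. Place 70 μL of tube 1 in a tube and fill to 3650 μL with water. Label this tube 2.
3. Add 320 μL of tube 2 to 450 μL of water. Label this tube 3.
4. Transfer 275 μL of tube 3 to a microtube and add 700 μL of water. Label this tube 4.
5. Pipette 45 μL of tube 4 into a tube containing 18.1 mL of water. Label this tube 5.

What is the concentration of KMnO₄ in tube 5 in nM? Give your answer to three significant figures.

2.48 nM

Step 1: 0.28 mL brought to 3150 μL → factor 3.15/0.28 = 11.25
Step 2: 70 μL brought to 3650 μL → factor 3650/70 = 52.143
Step 3: 320 μL + 450 μL = 770 μL total → factor 770/320 = 2.4062
Step 4: 275 μL + 700 μL = 975 μL total → factor 975/275 = 3.5455
Step 5: 45 μL + 18.1 mL = 18145 μL total → factor 18145/45 = 403.22
Overall dilution factor = 11.25 × 52.143 × 2.4062 × 3.5455 × 403.22 = 2.0179 × 10^6
Final = 5.00 mM / 2.0179 × 10^6 = 2.478 × 10^-6 mM = 2.48 nM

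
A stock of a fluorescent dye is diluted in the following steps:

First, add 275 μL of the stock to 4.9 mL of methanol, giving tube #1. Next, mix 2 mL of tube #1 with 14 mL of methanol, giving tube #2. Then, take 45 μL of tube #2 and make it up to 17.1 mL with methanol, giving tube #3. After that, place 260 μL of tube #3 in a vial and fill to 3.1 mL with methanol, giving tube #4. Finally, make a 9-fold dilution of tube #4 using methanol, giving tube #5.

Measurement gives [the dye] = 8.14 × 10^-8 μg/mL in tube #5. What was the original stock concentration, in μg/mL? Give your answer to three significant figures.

Step 1: 275 μL + 4.9 mL = 5175 μL total → factor 5175/275 = 18.818
Step 2: 2 mL + 14 mL = 16 mL total → factor 16/2 = 8
Step 3: 45 μL brought to 17.1 mL → factor 17100/45 = 380
Step 4: 260 μL brought to 3.1 mL → factor 3100/260 = 11.923
Step 5: 9-fold → factor 9
Overall dilution factor = 18.818 × 8 × 380 × 11.923 × 9 = 6.1388 × 10^6
Stock = 8.14 × 10^-8 μg/mL × 6.1388 × 10^6 = 0.500 μg/mL

0.500 μg/mL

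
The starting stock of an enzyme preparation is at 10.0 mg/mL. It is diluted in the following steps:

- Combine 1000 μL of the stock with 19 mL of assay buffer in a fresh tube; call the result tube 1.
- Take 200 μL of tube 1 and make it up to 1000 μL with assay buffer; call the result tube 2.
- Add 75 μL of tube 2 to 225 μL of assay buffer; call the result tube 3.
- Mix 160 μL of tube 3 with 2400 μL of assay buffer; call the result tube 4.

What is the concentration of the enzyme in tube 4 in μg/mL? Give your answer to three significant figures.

Step 1: 1000 μL + 19 mL = 20000 μL total → factor 20000/1000 = 20
Step 2: 200 μL brought to 1000 μL → factor 1000/200 = 5
Step 3: 75 μL + 225 μL = 300 μL total → factor 300/75 = 4
Step 4: 160 μL + 2400 μL = 2560 μL total → factor 2560/160 = 16
Overall dilution factor = 20 × 5 × 4 × 16 = 6400
Final = 10.0 mg/mL / 6400 = 0.001563 mg/mL = 1.56 μg/mL

1.56 μg/mL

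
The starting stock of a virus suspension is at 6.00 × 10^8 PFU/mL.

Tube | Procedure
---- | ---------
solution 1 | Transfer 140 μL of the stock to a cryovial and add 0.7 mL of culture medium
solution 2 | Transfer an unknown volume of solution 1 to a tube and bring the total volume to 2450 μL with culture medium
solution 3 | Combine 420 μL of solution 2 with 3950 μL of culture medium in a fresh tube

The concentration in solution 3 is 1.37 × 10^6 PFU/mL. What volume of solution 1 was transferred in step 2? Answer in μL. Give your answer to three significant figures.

Step 1: 140 μL + 0.7 mL = 840 μL total → factor 840/140 = 6
Step 2: v brought to 2450 μL → factor = 2450 μL/v
Step 3: 420 μL + 3950 μL = 4370 μL total → factor 4370/420 = 10.405
Product of known-step factors = 62.429
Overall factor = 6.00 × 10^8 PFU/mL / (1.37 × 10^6 PFU/mL) = 437.96
Step-2 factor = 437.96 / 62.429 = 7.0153
v = 2450 μL / 7.0153 = 349 μL

349 μL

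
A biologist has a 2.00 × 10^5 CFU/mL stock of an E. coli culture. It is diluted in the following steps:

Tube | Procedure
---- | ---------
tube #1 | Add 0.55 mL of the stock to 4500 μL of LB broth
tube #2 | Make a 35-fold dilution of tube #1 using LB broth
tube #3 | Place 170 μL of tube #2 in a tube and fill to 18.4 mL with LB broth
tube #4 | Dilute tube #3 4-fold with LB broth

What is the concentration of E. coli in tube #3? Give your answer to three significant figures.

Step 1: 0.55 mL + 4500 μL = 5.05 mL total → factor 5.05/0.55 = 9.1818
Step 2: 35-fold → factor 35
Step 3: 170 μL brought to 18.4 mL → factor 18400/170 = 108.24
Dilution factor through tube #3 = 9.1818 × 35 × 108.24 = 34783
[tube #3] = 2.00 × 10^5 CFU/mL / 34783 = 5.75 CFU/mL

5.75 CFU/mL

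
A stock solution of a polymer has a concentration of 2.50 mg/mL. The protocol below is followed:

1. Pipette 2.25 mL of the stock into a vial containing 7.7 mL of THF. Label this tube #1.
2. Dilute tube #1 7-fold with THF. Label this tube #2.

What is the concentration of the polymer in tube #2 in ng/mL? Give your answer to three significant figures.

8.08 × 10^4 ng/mL

Step 1: 2.25 mL + 7.7 mL = 9.95 mL total → factor 9.95/2.25 = 4.4222
Step 2: 7-fold → factor 7
Overall dilution factor = 4.4222 × 7 = 30.956
Final = 2.50 mg/mL / 30.956 = 0.08076 mg/mL = 8.08 × 10^4 ng/mL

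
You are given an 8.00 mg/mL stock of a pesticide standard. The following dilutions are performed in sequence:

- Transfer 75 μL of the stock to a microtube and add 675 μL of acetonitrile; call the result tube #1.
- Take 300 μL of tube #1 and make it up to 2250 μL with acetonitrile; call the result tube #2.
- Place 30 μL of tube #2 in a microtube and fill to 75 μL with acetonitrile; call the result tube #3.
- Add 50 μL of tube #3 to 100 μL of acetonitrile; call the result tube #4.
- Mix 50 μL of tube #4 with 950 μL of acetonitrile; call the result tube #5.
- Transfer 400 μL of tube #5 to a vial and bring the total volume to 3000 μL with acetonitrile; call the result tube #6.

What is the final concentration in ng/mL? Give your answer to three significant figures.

Step 1: 75 μL + 675 μL = 750 μL total → factor 750/75 = 10
Step 2: 300 μL brought to 2250 μL → factor 2250/300 = 7.5
Step 3: 30 μL brought to 75 μL → factor 75/30 = 2.5
Step 4: 50 μL + 100 μL = 150 μL total → factor 150/50 = 3
Step 5: 50 μL + 950 μL = 1000 μL total → factor 1000/50 = 20
Step 6: 400 μL brought to 3000 μL → factor 3000/400 = 7.5
Overall dilution factor = 10 × 7.5 × 2.5 × 3 × 20 × 7.5 = 84375
Final = 8.00 mg/mL / 84375 = 9.481 × 10^-5 mg/mL = 94.8 ng/mL

94.8 ng/mL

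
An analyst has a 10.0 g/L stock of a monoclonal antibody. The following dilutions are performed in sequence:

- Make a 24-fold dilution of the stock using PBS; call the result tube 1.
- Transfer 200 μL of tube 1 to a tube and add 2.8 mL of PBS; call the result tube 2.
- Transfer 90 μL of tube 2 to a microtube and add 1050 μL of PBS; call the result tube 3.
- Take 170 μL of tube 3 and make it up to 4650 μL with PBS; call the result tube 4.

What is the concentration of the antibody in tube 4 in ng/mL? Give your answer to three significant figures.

Step 1: 24-fold → factor 24
Step 2: 200 μL + 2.8 mL = 3000 μL total → factor 3000/200 = 15
Step 3: 90 μL + 1050 μL = 1140 μL total → factor 1140/90 = 12.667
Step 4: 170 μL brought to 4650 μL → factor 4650/170 = 27.353
Dilution factor through tube 4 = 24 × 15 × 12.667 × 27.353 = 1.2473 × 10^5
[tube 4] = 10.0 g/L / 1.2473 × 10^5 = 8.017 × 10^-5 g/L = 80.2 ng/mL

80.2 ng/mL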